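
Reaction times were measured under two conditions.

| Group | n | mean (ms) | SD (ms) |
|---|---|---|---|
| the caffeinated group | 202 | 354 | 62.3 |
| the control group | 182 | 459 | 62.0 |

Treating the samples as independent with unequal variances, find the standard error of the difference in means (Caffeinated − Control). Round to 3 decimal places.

6.351

Standard errors of each mean: 62.3/√202 = 4.3834 and 62.0/√182 = 4.5957.
SE(x̄₁ − x̄₂) = √(4.3834² + 4.5957²) = 6.3510 for independent samples with unequal variances.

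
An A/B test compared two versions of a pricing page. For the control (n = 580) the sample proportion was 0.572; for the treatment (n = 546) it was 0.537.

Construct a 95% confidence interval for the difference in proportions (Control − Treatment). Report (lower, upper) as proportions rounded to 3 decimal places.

Each SE is √(p̂(1−p̂)/n): √(0.5720·0.4280/580) = 0.02054 and √(0.5370·0.4630/546) = 0.02134.
SE(p̂₁ − p̂₂) = √(SE₁² + SE₂²) = √(0.0004218916 + 0.0004553956) = 0.02962, since the two samples are independent.
At 95% confidence z* = 1.960; margin = 1.960 × 0.02962 = 0.05806.
The difference is 0.5720 − 0.5370 = 0.0350, so the interval is 0.0350 ± 0.05806 = (-0.023, 0.093).

(-0.023, 0.093)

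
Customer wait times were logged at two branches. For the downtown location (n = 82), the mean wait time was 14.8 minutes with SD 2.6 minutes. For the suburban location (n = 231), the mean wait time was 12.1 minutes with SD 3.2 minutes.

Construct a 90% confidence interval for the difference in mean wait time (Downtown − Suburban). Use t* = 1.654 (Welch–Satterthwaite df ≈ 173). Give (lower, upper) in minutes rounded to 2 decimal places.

(2.11, 3.29)

Per-group SEs: s₁/√n₁ = 2.6/√82 = 0.2871, s₂/√n₂ = 3.2/√231 = 0.2105.
Unpooled SE of the difference: √(0.08242641 + 0.04431025) = 0.3560.
Margin of error = t* · SE = 1.654 × 0.3560 = 0.5888.
x̄₁ − x̄₂ = 14.8 − 12.1 = 2.7000.
CI: 2.7000 ± 0.5888 = (2.11, 3.29).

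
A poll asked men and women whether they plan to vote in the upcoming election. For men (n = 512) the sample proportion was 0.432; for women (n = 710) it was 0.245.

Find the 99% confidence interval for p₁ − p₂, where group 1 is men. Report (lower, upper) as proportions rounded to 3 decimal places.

(0.117, 0.257)

The two standard errors are √(0.4320×0.5680/512) = 0.02189 and √(0.2450×0.7550/710) = 0.01614.
Because the samples are independent, SE_diff = √(0.02189² + 0.01614²) = 0.02720.
Using z* = 2.576 for 99%, ME = 2.576 × 0.02720 = 0.07007.
p̂₁ − p̂₂ = 0.1870; interval 0.1870 ± 0.07007 gives (0.117, 0.257).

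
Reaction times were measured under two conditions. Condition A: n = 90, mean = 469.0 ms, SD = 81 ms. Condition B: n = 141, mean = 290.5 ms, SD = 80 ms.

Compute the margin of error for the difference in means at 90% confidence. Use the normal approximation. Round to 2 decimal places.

Standard errors of each mean: 81/√90 = 8.5381 and 80/√141 = 6.7372.
SE(x̄₁ − x̄₂) = √(8.5381² + 6.7372²) = 10.8761 for independent samples with unequal variances.
With z* = 1.645, the margin is 1.645 × 10.8761 = 17.8912.

17.89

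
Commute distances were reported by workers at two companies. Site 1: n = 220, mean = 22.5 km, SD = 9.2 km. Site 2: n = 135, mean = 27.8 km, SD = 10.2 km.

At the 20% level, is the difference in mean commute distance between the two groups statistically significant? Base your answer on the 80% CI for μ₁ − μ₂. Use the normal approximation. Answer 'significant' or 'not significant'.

significant

SE₁ = s₁/√n₁ = 9.2/√220 = 0.6203; SE₂ = 10.2/√135 = 0.8779.
Independent samples, unequal variances: SE_diff = √(SE₁² + SE₂²) = √(0.38477209 + 0.77070841) = 1.0749.
z* = 1.282, so margin of error = 1.282 × 1.0749 = 1.3780.
Difference in means = 22.5 − 27.8 = -5.3000.
-5.3000 ± 1.3780 → (-6.6780, -3.9220).
The interval (-6.6780, -3.9220) does not contain 0, so the difference is significant.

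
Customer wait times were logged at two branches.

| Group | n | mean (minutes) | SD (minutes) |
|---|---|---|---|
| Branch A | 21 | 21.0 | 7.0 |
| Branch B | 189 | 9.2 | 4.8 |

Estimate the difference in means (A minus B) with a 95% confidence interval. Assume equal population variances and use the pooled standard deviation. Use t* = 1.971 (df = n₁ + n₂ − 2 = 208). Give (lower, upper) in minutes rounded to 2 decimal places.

(9.51, 14.09)

Pooled variance s_p² = [20·7.0² + 188·4.8²] / (21+189−2) = 25.5362, so s_p = 5.0533.
SE_diff = s_p·√(1/n₁ + 1/n₂) = 5.0533·√(1/21 + 1/189) = 1.1624.
t* = 1.971; margin = 1.971 × 1.1624 = 2.2911.
Difference = 21.0 − 9.2 = 11.8000.
11.8000 ± 2.2911 → (9.51, 14.09).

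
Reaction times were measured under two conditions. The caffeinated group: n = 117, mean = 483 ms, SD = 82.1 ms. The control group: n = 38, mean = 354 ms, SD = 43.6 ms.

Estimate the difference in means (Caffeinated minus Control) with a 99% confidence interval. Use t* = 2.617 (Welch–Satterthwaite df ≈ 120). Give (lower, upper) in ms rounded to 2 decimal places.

(101.85, 156.15)

SE₁ = s₁/√n₁ = 82.1/√117 = 7.5901; SE₂ = 43.6/√38 = 7.0729.
Independent samples, unequal variances: SE_diff = √(SE₁² + SE₂²) = √(57.60961801 + 50.02591441) = 10.3748.
t* = 2.617, so margin of error = 2.617 × 10.3748 = 27.1509.
Difference in means = 483 − 354 = 129.0000.
129.0000 ± 27.1509 → (101.85, 156.15).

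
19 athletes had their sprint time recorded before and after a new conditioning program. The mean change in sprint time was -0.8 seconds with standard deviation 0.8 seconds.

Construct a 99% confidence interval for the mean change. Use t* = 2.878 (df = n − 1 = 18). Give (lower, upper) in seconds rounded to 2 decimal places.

This is a matched-pairs design, so SE = s_d/√n = 0.8/√19 = 0.1835.
Margin = 2.878 × 0.1835 = 0.5281; the interval is -0.8 ± 0.5281 = (-1.33, -0.27).

(-1.33, -0.27)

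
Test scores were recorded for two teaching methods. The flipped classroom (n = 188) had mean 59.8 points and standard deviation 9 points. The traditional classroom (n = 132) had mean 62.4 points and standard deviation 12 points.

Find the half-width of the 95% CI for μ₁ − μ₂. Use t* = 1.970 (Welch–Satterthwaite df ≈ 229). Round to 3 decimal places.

Standard errors of each mean: 9/√188 = 0.6564 and 12/√132 = 1.0445.
SE(x̄₁ − x̄₂) = √(0.6564² + 1.0445²) = 1.2336 for independent samples with unequal variances.
With t* = 1.970, the margin is 1.970 × 1.2336 = 2.4302.

2.430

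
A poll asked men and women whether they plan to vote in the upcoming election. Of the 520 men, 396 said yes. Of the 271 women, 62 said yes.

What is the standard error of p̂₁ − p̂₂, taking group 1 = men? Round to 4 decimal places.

0.0316

First, p̂₁ = 396/520 = 0.7615; p̂₂ = 62/271 = 0.2288.
The two standard errors are √(0.7615×0.2385/520) = 0.01869 and √(0.2288×0.7712/271) = 0.02552.
Because the samples are independent, SE_diff = √(0.01869² + 0.02552²) = 0.03163.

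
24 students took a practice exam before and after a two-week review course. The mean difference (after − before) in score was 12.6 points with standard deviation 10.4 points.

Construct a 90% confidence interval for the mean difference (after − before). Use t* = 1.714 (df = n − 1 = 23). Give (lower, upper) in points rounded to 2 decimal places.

(8.96, 16.24)

This is a matched-pairs design, so SE = s_d/√n = 10.4/√24 = 2.1229.
Margin = 1.714 × 2.1229 = 3.6387; the interval is 12.6 ± 3.6387 = (8.96, 16.24).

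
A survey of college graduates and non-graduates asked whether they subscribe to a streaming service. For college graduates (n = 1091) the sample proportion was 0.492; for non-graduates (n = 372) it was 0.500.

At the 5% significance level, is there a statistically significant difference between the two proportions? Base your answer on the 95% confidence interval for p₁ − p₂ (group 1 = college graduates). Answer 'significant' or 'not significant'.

The two standard errors are √(0.4920×0.5080/1091) = 0.01514 and √(0.5000×0.5000/372) = 0.02592.
Because the samples are independent, SE_diff = √(0.01514² + 0.02592²) = 0.03002.
Using z* = 1.960 for 95%, ME = 1.960 × 0.03002 = 0.05884.
p̂₁ − p̂₂ = -0.0080; interval -0.0080 ± 0.05884 gives (-0.06684, 0.05084).
The interval (-0.06684, 0.05084) contains 0, so the difference is not significant.

not significant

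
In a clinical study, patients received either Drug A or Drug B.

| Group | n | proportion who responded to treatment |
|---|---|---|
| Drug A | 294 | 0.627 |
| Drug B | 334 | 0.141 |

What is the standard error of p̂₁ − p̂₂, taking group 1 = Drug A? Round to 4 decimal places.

The two standard errors are √(0.6270×0.3730/294) = 0.02820 and √(0.1410×0.8590/334) = 0.01904.
Because the samples are independent, SE_diff = √(0.02820² + 0.01904²) = 0.03403.

0.0340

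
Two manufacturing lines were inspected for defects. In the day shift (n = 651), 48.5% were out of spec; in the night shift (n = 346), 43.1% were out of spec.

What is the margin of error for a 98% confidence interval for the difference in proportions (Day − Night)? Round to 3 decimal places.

0.077

SE₁ = √(p̂₁(1−p̂₁)/n₁) = √(0.4850·0.5150/651) = 0.01959; SE₂ = √(0.4310·0.5690/346) = 0.02662.
Independent samples: SE of the difference = √(SE₁² + SE₂²) = √(0.0003837681 + 0.0007086244) = 0.03305.
z* for 98% confidence is 2.326, so the margin of error is 2.326 × 0.03305 = 0.07687.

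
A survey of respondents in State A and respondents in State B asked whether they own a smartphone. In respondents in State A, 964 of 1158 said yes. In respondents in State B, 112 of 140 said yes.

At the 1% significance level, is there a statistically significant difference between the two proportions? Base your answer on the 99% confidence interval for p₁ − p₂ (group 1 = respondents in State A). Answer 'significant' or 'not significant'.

not significant

First, p̂₁ = 964/1158 = 0.8325; p̂₂ = 112/140 = 0.8000.
The two standard errors are √(0.8325×0.1675/1158) = 0.01097 and √(0.8000×0.2000/140) = 0.03381.
Because the samples are independent, SE_diff = √(0.01097² + 0.03381²) = 0.03555.
Using z* = 2.576 for 99%, ME = 2.576 × 0.03555 = 0.09158.
p̂₁ − p̂₂ = 0.0325; interval 0.0325 ± 0.09158 gives (-0.05908, 0.12408).
The interval (-0.05908, 0.12408) contains 0, so the difference is not significant.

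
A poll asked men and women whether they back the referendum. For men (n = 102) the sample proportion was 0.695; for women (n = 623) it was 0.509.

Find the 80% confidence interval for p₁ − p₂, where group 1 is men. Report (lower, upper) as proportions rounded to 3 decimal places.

SE₁ = √(p̂₁(1−p̂₁)/n₁) = √(0.6950·0.3050/102) = 0.04559; SE₂ = √(0.5090·0.4910/623) = 0.02003.
Independent samples: SE of the difference = √(SE₁² + SE₂²) = √(0.0020784481 + 0.0004012009) = 0.04980.
z* for 80% confidence is 1.282, so the margin of error is 1.282 × 0.04980 = 0.06384.
Point estimate p̂₁ − p̂₂ = 0.6950 − 0.5090 = 0.1860.
0.1860 ± 0.06384 → (0.122, 0.250).

(0.122, 0.250)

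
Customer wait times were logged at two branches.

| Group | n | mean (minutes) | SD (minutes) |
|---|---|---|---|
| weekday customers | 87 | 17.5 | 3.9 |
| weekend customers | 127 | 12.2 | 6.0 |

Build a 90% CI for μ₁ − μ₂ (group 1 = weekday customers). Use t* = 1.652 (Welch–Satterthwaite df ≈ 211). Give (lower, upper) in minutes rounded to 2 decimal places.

SE₁ = s₁/√n₁ = 3.9/√87 = 0.4181; SE₂ = 6.0/√127 = 0.5324.
Independent samples, unequal variances: SE_diff = √(SE₁² + SE₂²) = √(0.17480761 + 0.28344976) = 0.6769.
t* = 1.652, so margin of error = 1.652 × 0.6769 = 1.1182.
Difference in means = 17.5 − 12.2 = 5.3000.
5.3000 ± 1.1182 → (4.18, 6.42).

(4.18, 6.42)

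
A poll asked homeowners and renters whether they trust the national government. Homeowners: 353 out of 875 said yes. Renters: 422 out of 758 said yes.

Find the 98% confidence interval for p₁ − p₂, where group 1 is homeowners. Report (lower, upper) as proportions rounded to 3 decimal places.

First, p̂₁ = 353/875 = 0.4034; p̂₂ = 422/758 = 0.5567.
The two standard errors are √(0.4034×0.5966/875) = 0.01658 and √(0.5567×0.4433/758) = 0.01804.
Because the samples are independent, SE_diff = √(0.01658² + 0.01804²) = 0.02450.
Using z* = 2.326 for 98%, ME = 2.326 × 0.02450 = 0.05699.
p̂₁ − p̂₂ = -0.1533; interval -0.1533 ± 0.05699 gives (-0.210, -0.096).

(-0.210, -0.096)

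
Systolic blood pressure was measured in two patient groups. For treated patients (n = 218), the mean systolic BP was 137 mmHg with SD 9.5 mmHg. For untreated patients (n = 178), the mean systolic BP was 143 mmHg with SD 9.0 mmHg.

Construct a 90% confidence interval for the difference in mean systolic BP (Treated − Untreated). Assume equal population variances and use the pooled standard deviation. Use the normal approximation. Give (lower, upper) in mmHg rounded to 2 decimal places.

(-7.54, -4.46)

s_p = √[((n₁−1)s₁² + (n₂−1)s₂²)/(n₁+n₂−2)] = √[(217·9.5² + 177·9.0²)/394] = 9.2787.
SE = 9.2787·√(1/218 + 1/178) = 0.9373.
With z* = 1.645, margin = 1.645 × 0.9373 = 1.5419.
x̄₁ − x̄₂ = 137 − 143 = -6.0000; interval -6.0000 ± 1.5419 = (-7.54, -4.46).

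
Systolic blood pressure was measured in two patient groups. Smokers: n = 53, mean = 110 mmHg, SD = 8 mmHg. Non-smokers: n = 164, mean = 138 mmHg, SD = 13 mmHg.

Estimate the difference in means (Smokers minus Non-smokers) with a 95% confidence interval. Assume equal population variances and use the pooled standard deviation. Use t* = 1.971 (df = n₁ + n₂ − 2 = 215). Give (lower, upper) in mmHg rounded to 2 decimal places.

(-31.73, -24.27)

s_p = √[((n₁−1)s₁² + (n₂−1)s₂²)/(n₁+n₂−2)] = √[(52·8² + 163·13²)/215] = 11.9835.
SE = 11.9835·√(1/53 + 1/164) = 1.8934.
With t* = 1.971, margin = 1.971 × 1.8934 = 3.7319.
x̄₁ − x̄₂ = 110 − 138 = -28.0000; interval -28.0000 ± 3.7319 = (-31.73, -24.27).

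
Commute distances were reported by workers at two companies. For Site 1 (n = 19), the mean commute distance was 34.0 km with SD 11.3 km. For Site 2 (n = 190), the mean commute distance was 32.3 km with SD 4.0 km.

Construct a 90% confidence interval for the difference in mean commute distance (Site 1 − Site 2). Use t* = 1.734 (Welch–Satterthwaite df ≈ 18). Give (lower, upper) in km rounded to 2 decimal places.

Per-group SEs: s₁/√n₁ = 11.3/√19 = 2.5924, s₂/√n₂ = 4.0/√190 = 0.2902.
Unpooled SE of the difference: √(6.72053776 + 0.08421604) = 2.6086.
Margin of error = t* · SE = 1.734 × 2.6086 = 4.5233.
x̄₁ − x̄₂ = 34.0 − 32.3 = 1.7000.
CI: 1.7000 ± 4.5233 = (-2.82, 6.22).

(-2.82, 6.22)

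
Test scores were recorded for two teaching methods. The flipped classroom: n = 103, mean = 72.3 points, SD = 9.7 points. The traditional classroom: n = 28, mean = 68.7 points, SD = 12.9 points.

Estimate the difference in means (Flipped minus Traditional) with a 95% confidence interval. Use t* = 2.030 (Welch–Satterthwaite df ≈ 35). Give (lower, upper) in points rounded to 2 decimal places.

(-1.72, 8.92)

Standard errors of each mean: 9.7/√103 = 0.9558 and 12.9/√28 = 2.4379.
SE(x̄₁ − x̄₂) = √(0.9558² + 2.4379²) = 2.6186 for independent samples with unequal variances.
With t* = 2.030, the margin is 2.030 × 2.6186 = 5.3158.
x̄₁ − x̄₂ = 72.3 − 68.7 = 3.6000; the interval is 3.6000 ± 5.3158 = (-1.72, 8.92).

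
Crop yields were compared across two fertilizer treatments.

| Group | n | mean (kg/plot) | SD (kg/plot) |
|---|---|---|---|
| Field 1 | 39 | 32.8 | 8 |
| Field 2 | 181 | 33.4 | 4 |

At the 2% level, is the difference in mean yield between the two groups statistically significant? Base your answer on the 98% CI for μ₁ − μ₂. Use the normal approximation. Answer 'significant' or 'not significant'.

not significant

Standard errors of each mean: 8/√39 = 1.2810 and 4/√181 = 0.2973.
SE(x̄₁ − x̄₂) = √(1.2810² + 0.2973²) = 1.3150 for independent samples with unequal variances.
With z* = 2.326, the margin is 2.326 × 1.3150 = 3.0587.
x̄₁ − x̄₂ = 32.8 − 33.4 = -0.6000; the interval is -0.6000 ± 3.0587 = (-3.6587, 2.4587).
The interval (-3.6587, 2.4587) contains 0, so the difference is not significant.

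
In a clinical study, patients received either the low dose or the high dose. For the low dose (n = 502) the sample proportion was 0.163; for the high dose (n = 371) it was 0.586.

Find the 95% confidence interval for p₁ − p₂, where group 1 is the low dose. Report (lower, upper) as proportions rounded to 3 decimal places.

(-0.483, -0.363)

The two standard errors are √(0.1630×0.8370/502) = 0.01649 and √(0.5860×0.4140/371) = 0.02557.
Because the samples are independent, SE_diff = √(0.01649² + 0.02557²) = 0.03043.
Using z* = 1.960 for 95%, ME = 1.960 × 0.03043 = 0.05964.
p̂₁ − p̂₂ = -0.4230; interval -0.4230 ± 0.05964 gives (-0.483, -0.363).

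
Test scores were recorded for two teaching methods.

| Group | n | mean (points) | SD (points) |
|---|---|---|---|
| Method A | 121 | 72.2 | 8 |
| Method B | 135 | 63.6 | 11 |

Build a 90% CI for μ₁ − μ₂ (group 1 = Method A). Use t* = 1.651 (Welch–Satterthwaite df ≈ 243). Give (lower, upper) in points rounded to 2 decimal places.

(6.63, 10.57)

SE₁ = s₁/√n₁ = 8/√121 = 0.7273; SE₂ = 11/√135 = 0.9467.
Independent samples, unequal variances: SE_diff = √(SE₁² + SE₂²) = √(0.52896529 + 0.89624089) = 1.1938.
t* = 1.651, so margin of error = 1.651 × 1.1938 = 1.9710.
Difference in means = 72.2 − 63.6 = 8.6000.
8.6000 ± 1.9710 → (6.63, 10.57).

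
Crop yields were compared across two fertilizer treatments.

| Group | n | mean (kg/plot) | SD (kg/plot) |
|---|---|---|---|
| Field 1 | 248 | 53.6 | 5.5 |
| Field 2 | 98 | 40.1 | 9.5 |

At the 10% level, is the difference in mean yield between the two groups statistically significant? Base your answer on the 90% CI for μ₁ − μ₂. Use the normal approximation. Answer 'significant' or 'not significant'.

significant

Standard errors of each mean: 5.5/√248 = 0.3493 and 9.5/√98 = 0.9596.
SE(x̄₁ − x̄₂) = √(0.3493² + 0.9596²) = 1.0212 for independent samples with unequal variances.
With z* = 1.645, the margin is 1.645 × 1.0212 = 1.6799.
x̄₁ − x̄₂ = 53.6 − 40.1 = 13.5000; the interval is 13.5000 ± 1.6799 = (11.8201, 15.1799).
The interval (11.8201, 15.1799) does not contain 0, so the difference is significant.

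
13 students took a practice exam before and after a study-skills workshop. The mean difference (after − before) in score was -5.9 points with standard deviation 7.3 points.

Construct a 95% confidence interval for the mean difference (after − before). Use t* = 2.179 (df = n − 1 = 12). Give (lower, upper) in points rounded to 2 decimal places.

(-10.31, -1.49)

Paired design: SE = s_d/√n = 7.3/√13 = 2.0247.
t* = 2.179; margin of error = 2.179 × 2.0247 = 4.4118.
-5.9 ± 4.4118 → (-10.31, -1.49).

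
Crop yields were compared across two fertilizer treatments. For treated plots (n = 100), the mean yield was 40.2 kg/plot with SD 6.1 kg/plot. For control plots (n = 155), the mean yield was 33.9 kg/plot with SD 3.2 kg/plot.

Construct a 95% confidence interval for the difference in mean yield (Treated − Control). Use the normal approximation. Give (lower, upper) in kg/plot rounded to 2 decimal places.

(5.00, 7.60)

Per-group SEs: s₁/√n₁ = 6.1/√100 = 0.6100, s₂/√n₂ = 3.2/√155 = 0.2570.
Unpooled SE of the difference: √(0.3721 + 0.066049) = 0.6619.
Margin of error = z* · SE = 1.960 × 0.6619 = 1.2973.
x̄₁ − x̄₂ = 40.2 − 33.9 = 6.3000.
CI: 6.3000 ± 1.2973 = (5.00, 7.60).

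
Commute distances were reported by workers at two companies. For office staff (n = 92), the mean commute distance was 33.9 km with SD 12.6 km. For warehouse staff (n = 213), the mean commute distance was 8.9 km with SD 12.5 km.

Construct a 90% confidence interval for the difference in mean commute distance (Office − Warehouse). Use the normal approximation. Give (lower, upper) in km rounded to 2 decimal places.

(22.42, 27.58)

SE₁ = s₁/√n₁ = 12.6/√92 = 1.3136; SE₂ = 12.5/√213 = 0.8565.
Independent samples, unequal variances: SE_diff = √(SE₁² + SE₂²) = √(1.72554496 + 0.73359225) = 1.5682.
z* = 1.645, so margin of error = 1.645 × 1.5682 = 2.5797.
Difference in means = 33.9 − 8.9 = 25.0000.
25.0000 ± 2.5797 → (22.42, 27.58).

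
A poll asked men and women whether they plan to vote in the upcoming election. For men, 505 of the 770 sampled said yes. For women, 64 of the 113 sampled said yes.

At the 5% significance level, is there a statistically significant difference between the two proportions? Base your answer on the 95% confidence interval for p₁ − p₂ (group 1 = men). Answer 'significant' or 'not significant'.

not significant

Sample proportions: 505/770 = 0.6558, 64/113 = 0.5664.
Each SE is √(p̂(1−p̂)/n): √(0.6558·0.3442/770) = 0.01712 and √(0.5664·0.4336/113) = 0.04662.
SE(p̂₁ − p̂₂) = √(SE₁² + SE₂²) = √(0.0002930944 + 0.0021734244) = 0.04966, since the two samples are independent.
At 95% confidence z* = 1.960; margin = 1.960 × 0.04966 = 0.09733.
The difference is 0.6558 − 0.5664 = 0.0894, so the interval is 0.0894 ± 0.09733 = (-0.00793, 0.18673).
The interval (-0.00793, 0.18673) contains 0, so the difference is not significant.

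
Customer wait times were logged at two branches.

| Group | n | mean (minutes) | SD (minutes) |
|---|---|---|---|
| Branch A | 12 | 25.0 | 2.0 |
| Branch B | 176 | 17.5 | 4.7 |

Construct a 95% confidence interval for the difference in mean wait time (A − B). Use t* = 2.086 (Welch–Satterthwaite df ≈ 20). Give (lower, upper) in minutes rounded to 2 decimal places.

Per-group SEs: s₁/√n₁ = 2.0/√12 = 0.5774, s₂/√n₂ = 4.7/√176 = 0.3543.
Unpooled SE of the difference: √(0.33339076 + 0.12552849) = 0.6774.
Margin of error = t* · SE = 2.086 × 0.6774 = 1.4131.
x̄₁ − x̄₂ = 25.0 − 17.5 = 7.5000.
CI: 7.5000 ± 1.4131 = (6.09, 8.91).

(6.09, 8.91)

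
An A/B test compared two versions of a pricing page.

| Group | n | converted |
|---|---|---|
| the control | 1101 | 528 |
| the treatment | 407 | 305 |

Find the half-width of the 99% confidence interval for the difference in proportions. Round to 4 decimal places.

0.0676

First, p̂₁ = 528/1101 = 0.4796; p̂₂ = 305/407 = 0.7494.
The two standard errors are √(0.4796×0.5204/1101) = 0.01506 and √(0.7494×0.2506/407) = 0.02148.
Because the samples are independent, SE_diff = √(0.01506² + 0.02148²) = 0.02623.
Using z* = 2.576 for 99%, ME = 2.576 × 0.02623 = 0.06757.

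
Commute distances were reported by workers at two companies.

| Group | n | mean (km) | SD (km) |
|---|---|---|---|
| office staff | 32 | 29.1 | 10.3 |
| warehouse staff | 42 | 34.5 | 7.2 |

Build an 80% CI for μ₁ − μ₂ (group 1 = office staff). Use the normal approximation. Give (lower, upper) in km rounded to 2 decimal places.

Standard errors of each mean: 10.3/√32 = 1.8208 and 7.2/√42 = 1.1110.
SE(x̄₁ − x̄₂) = √(1.8208² + 1.1110²) = 2.1330 for independent samples with unequal variances.
With z* = 1.282, the margin is 1.282 × 2.1330 = 2.7345.
x̄₁ − x̄₂ = 29.1 − 34.5 = -5.4000; the interval is -5.4000 ± 2.7345 = (-8.13, -2.67).

(-8.13, -2.67)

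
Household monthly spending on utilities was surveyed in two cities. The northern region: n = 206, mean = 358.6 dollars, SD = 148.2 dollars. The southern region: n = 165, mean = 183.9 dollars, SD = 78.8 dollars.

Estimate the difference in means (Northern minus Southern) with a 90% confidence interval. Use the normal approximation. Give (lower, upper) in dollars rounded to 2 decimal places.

(154.94, 194.46)

Per-group SEs: s₁/√n₁ = 148.2/√206 = 10.3256, s₂/√n₂ = 78.8/√165 = 6.1346.
Unpooled SE of the difference: √(106.61801536 + 37.63331716) = 12.0105.
Margin of error = z* · SE = 1.645 × 12.0105 = 19.7573.
x̄₁ − x̄₂ = 358.6 − 183.9 = 174.7000.
CI: 174.7000 ± 19.7573 = (154.94, 194.46).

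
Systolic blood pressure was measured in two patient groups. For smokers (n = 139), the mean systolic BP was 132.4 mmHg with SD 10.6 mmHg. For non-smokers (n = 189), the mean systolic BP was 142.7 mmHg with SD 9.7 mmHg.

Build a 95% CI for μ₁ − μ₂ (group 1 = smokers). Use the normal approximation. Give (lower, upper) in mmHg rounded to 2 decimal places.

Standard errors of each mean: 10.6/√139 = 0.8991 and 9.7/√189 = 0.7056.
SE(x̄₁ − x̄₂) = √(0.8991² + 0.7056²) = 1.1429 for independent samples with unequal variances.
With z* = 1.960, the margin is 1.960 × 1.1429 = 2.2401.
x̄₁ − x̄₂ = 132.4 − 142.7 = -10.3000; the interval is -10.3000 ± 2.2401 = (-12.54, -8.06).

(-12.54, -8.06)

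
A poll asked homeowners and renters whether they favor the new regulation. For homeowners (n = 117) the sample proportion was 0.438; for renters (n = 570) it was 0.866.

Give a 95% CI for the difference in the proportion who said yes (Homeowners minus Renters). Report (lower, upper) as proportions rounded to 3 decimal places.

(-0.522, -0.334)

SE₁ = √(p̂₁(1−p̂₁)/n₁) = √(0.4380·0.5620/117) = 0.04587; SE₂ = √(0.8660·0.1340/570) = 0.01427.
Independent samples: SE of the difference = √(SE₁² + SE₂²) = √(0.0021040569 + 0.0002036329) = 0.04804.
z* for 95% confidence is 1.960, so the margin of error is 1.960 × 0.04804 = 0.09416.
Point estimate p̂₁ − p̂₂ = 0.4380 − 0.8660 = -0.4280.
-0.4280 ± 0.09416 → (-0.522, -0.334).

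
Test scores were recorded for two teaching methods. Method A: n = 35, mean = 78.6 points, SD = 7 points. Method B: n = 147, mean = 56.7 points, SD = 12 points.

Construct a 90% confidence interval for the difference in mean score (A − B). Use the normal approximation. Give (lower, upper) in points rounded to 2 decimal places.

Per-group SEs: s₁/√n₁ = 7/√35 = 1.1832, s₂/√n₂ = 12/√147 = 0.9897.
Unpooled SE of the difference: √(1.39996224 + 0.97950609) = 1.5426.
Margin of error = z* · SE = 1.645 × 1.5426 = 2.5376.
x̄₁ − x̄₂ = 78.6 − 56.7 = 21.9000.
CI: 21.9000 ± 2.5376 = (19.36, 24.44).

(19.36, 24.44)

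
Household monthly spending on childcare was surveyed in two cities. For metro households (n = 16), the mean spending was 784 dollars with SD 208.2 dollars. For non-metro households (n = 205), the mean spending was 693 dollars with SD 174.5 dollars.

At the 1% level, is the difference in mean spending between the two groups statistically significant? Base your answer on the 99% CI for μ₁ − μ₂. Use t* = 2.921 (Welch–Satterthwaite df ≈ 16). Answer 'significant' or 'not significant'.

SE₁ = s₁/√n₁ = 208.2/√16 = 52.0500; SE₂ = 174.5/√205 = 12.1876.
Independent samples, unequal variances: SE_diff = √(SE₁² + SE₂²) = √(2709.2025 + 148.53759376) = 53.4578.
t* = 2.921, so margin of error = 2.921 × 53.4578 = 156.1502.
Difference in means = 784 − 693 = 91.0000.
91.0000 ± 156.1502 → (-65.1502, 247.1502).
The interval (-65.1502, 247.1502) contains 0, so the difference is not significant.

not significant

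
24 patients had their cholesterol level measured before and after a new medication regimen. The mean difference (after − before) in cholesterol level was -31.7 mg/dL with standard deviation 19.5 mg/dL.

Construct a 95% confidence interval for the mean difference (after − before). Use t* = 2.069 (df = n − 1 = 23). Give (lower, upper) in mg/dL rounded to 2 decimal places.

(-39.94, -23.46)

Paired design: SE = s_d/√n = 19.5/√24 = 3.9804.
t* = 2.069; margin of error = 2.069 × 3.9804 = 8.2354.
-31.7 ± 8.2354 → (-39.94, -23.46).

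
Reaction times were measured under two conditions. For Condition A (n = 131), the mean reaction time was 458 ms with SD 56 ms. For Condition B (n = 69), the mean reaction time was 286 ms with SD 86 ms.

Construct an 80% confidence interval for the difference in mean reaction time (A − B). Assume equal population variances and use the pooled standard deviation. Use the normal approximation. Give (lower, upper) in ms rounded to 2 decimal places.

Pooled variance s_p² = [130·56² + 68·86²] / (131+69−2) = 4599.0303, so s_p = 67.8162.
SE_diff = s_p·√(1/n₁ + 1/n₂) = 67.8162·√(1/131 + 1/69) = 10.0876.
z* = 1.282; margin = 1.282 × 10.0876 = 12.9323.
Difference = 458 − 286 = 172.0000.
172.0000 ± 12.9323 → (159.07, 184.93).

(159.07, 184.93)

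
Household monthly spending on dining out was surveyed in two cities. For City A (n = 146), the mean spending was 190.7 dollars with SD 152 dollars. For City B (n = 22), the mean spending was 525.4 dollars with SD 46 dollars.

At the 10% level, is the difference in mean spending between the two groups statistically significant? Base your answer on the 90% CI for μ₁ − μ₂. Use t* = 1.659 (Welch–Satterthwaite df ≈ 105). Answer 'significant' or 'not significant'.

Standard errors of each mean: 152/√146 = 12.5796 and 46/√22 = 9.8072.
SE(x̄₁ − x̄₂) = √(12.5796² + 9.8072²) = 15.9508 for independent samples with unequal variances.
With t* = 1.659, the margin is 1.659 × 15.9508 = 26.4624.
x̄₁ − x̄₂ = 190.7 − 525.4 = -334.7000; the interval is -334.7000 ± 26.4624 = (-361.1624, -308.2376).
The interval (-361.1624, -308.2376) does not contain 0, so the difference is significant.

significant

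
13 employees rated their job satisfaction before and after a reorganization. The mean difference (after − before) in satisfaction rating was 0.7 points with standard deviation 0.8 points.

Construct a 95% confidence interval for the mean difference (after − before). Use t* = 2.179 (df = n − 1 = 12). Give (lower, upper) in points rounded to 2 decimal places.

This is a matched-pairs design, so SE = s_d/√n = 0.8/√13 = 0.2219.
Margin = 2.179 × 0.2219 = 0.4835; the interval is 0.7 ± 0.4835 = (0.22, 1.18).

(0.22, 1.18)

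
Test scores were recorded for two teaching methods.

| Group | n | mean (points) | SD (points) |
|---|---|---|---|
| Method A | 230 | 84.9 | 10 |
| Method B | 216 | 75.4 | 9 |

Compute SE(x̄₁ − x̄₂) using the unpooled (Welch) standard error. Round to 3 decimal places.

Standard errors of each mean: 10/√230 = 0.6594 and 9/√216 = 0.6124.
SE(x̄₁ − x̄₂) = √(0.6594² + 0.6124²) = 0.8999 for independent samples with unequal variances.

0.900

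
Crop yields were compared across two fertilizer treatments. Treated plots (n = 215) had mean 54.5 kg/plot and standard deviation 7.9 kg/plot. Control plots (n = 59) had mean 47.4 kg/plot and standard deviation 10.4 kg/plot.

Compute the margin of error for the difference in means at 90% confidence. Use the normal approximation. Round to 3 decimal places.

Per-group SEs: s₁/√n₁ = 7.9/√215 = 0.5388, s₂/√n₂ = 10.4/√59 = 1.3540.
Unpooled SE of the difference: √(0.29030544 + 1.833316) = 1.4573.
Margin of error = z* · SE = 1.645 × 1.4573 = 2.3973.

2.397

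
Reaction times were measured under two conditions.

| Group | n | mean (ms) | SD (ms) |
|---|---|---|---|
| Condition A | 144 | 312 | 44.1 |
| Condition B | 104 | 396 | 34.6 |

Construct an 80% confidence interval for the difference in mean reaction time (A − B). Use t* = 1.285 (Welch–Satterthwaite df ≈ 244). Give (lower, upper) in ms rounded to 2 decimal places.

(-90.43, -77.57)

SE₁ = s₁/√n₁ = 44.1/√144 = 3.6750; SE₂ = 34.6/√104 = 3.3928.
Independent samples, unequal variances: SE_diff = √(SE₁² + SE₂²) = √(13.505625 + 11.51109184) = 5.0017.
t* = 1.285, so margin of error = 1.285 × 5.0017 = 6.4272.
Difference in means = 312 − 396 = -84.0000.
-84.0000 ± 6.4272 → (-90.43, -77.57).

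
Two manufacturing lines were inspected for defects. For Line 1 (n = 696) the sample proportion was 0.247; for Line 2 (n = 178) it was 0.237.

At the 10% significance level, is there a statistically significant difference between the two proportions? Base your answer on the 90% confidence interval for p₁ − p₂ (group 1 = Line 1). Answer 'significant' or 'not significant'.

Each SE is √(p̂(1−p̂)/n): √(0.2470·0.7530/696) = 0.01635 and √(0.2370·0.7630/178) = 0.03187.
SE(p̂₁ − p̂₂) = √(SE₁² + SE₂²) = √(0.0002673225 + 0.0010156969) = 0.03582, since the two samples are independent.
At 90% confidence z* = 1.645; margin = 1.645 × 0.03582 = 0.05892.
The difference is 0.2470 − 0.2370 = 0.0100, so the interval is 0.0100 ± 0.05892 = (-0.04892, 0.06892).
The interval (-0.04892, 0.06892) contains 0, so the difference is not significant.

not significant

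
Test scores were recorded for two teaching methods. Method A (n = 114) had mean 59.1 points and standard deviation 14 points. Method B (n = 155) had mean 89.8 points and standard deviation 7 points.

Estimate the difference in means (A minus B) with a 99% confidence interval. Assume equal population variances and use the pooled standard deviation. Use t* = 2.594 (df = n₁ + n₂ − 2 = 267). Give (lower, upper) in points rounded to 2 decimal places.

(-34.08, -27.32)

Pooled variance s_p² = [113·14² + 154·7²] / (114+155−2) = 111.2135, so s_p = 10.5458.
SE_diff = s_p·√(1/n₁ + 1/n₂) = 10.5458·√(1/114 + 1/155) = 1.3012.
t* = 2.594; margin = 2.594 × 1.3012 = 3.3753.
Difference = 59.1 − 89.8 = -30.7000.
-30.7000 ± 3.3753 → (-34.08, -27.32).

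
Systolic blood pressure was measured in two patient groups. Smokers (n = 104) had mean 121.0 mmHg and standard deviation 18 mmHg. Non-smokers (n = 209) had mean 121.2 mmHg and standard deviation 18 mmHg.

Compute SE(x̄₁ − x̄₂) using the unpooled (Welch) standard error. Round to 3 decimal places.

2.160

SE₁ = s₁/√n₁ = 18/√104 = 1.7650; SE₂ = 18/√209 = 1.2451.
Independent samples, unequal variances: SE_diff = √(SE₁² + SE₂²) = √(3.115225 + 1.55027401) = 2.1600.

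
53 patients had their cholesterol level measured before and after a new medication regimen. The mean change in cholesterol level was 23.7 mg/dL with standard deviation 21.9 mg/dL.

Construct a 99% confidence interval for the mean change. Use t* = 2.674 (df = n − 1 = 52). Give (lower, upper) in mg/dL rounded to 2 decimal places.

Paired design: SE = s_d/√n = 21.9/√53 = 3.0082.
t* = 2.674; margin of error = 2.674 × 3.0082 = 8.0439.
23.7 ± 8.0439 → (15.66, 31.74).

(15.66, 31.74)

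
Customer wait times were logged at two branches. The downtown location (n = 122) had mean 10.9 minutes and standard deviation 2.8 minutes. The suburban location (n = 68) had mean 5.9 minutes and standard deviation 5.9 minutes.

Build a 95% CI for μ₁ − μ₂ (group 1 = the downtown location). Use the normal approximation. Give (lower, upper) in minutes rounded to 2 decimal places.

(3.51, 6.49)

Standard errors of each mean: 2.8/√122 = 0.2535 and 5.9/√68 = 0.7155.
SE(x̄₁ − x̄₂) = √(0.2535² + 0.7155²) = 0.7591 for independent samples with unequal variances.
With z* = 1.960, the margin is 1.960 × 0.7591 = 1.4878.
x̄₁ − x̄₂ = 10.9 − 5.9 = 5.0000; the interval is 5.0000 ± 1.4878 = (3.51, 6.49).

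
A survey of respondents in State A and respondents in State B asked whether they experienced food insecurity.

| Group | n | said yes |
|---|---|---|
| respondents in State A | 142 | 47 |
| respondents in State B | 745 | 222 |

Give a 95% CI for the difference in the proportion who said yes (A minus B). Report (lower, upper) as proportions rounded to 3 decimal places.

(-0.051, 0.117)

p̂₁ = 47/142 = 0.3310 and p̂₂ = 222/745 = 0.2980.
SE₁ = √(p̂₁(1−p̂₁)/n₁) = √(0.3310·0.6690/142) = 0.03949; SE₂ = √(0.2980·0.7020/745) = 0.01676.
Independent samples: SE of the difference = √(SE₁² + SE₂²) = √(0.0015594601 + 0.0002808976) = 0.04290.
z* for 95% confidence is 1.960, so the margin of error is 1.960 × 0.04290 = 0.08408.
Point estimate p̂₁ − p̂₂ = 0.3310 − 0.2980 = 0.0330.
0.0330 ± 0.08408 → (-0.051, 0.117).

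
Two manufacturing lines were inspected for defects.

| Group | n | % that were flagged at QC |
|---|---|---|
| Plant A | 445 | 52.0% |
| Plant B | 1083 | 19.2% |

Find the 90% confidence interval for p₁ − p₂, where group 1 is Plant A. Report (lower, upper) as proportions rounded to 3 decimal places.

SE₁ = √(p̂₁(1−p̂₁)/n₁) = √(0.5200·0.4800/445) = 0.02368; SE₂ = √(0.1920·0.8080/1083) = 0.01197.
Independent samples: SE of the difference = √(SE₁² + SE₂²) = √(0.0005607424 + 0.0001432809) = 0.02653.
z* for 90% confidence is 1.645, so the margin of error is 1.645 × 0.02653 = 0.04364.
Point estimate p̂₁ − p̂₂ = 0.5200 − 0.1920 = 0.3280.
0.3280 ± 0.04364 → (0.284, 0.372).

(0.284, 0.372)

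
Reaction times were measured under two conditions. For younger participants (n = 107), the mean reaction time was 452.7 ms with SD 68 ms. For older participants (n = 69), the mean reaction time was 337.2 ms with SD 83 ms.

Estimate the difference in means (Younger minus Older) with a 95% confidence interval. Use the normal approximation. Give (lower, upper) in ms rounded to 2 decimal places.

Standard errors of each mean: 68/√107 = 6.5738 and 83/√69 = 9.9920.
SE(x̄₁ − x̄₂) = √(6.5738² + 9.9920²) = 11.9606 for independent samples with unequal variances.
With z* = 1.960, the margin is 1.960 × 11.9606 = 23.4428.
x̄₁ − x̄₂ = 452.7 − 337.2 = 115.5000; the interval is 115.5000 ± 23.4428 = (92.06, 138.94).

(92.06, 138.94)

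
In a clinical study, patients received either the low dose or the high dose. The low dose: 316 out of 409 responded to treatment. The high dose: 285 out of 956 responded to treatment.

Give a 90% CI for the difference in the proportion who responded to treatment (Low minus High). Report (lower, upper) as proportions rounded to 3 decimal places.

First, p̂₁ = 316/409 = 0.7726; p̂₂ = 285/956 = 0.2981.
The two standard errors are √(0.7726×0.2274/409) = 0.02073 and √(0.2981×0.7019/956) = 0.01479.
Because the samples are independent, SE_diff = √(0.02073² + 0.01479²) = 0.02547.
Using z* = 1.645 for 90%, ME = 1.645 × 0.02547 = 0.04190.
p̂₁ − p̂₂ = 0.4745; interval 0.4745 ± 0.04190 gives (0.433, 0.516).

(0.433, 0.516)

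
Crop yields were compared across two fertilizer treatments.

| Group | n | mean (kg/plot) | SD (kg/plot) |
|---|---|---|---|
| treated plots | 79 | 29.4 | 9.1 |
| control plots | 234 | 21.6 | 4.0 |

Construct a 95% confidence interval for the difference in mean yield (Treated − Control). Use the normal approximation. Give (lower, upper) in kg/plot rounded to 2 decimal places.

Standard errors of each mean: 9.1/√79 = 1.0238 and 4.0/√234 = 0.2615.
SE(x̄₁ − x̄₂) = √(1.0238² + 0.2615²) = 1.0567 for independent samples with unequal variances.
With z* = 1.960, the margin is 1.960 × 1.0567 = 2.0711.
x̄₁ − x̄₂ = 29.4 − 21.6 = 7.8000; the interval is 7.8000 ± 2.0711 = (5.73, 9.87).

(5.73, 9.87)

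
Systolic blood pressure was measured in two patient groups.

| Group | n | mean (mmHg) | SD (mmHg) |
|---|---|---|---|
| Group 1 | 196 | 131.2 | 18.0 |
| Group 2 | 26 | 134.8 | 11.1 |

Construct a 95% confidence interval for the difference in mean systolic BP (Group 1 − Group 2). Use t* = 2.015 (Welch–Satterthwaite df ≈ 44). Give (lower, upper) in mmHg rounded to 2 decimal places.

(-8.69, 1.49)

SE₁ = s₁/√n₁ = 18.0/√196 = 1.2857; SE₂ = 11.1/√26 = 2.1769.
Independent samples, unequal variances: SE_diff = √(SE₁² + SE₂²) = √(1.65302449 + 4.73889361) = 2.5282.
t* = 2.015, so margin of error = 2.015 × 2.5282 = 5.0943.
Difference in means = 131.2 − 134.8 = -3.6000.
-3.6000 ± 5.0943 → (-8.69, 1.49).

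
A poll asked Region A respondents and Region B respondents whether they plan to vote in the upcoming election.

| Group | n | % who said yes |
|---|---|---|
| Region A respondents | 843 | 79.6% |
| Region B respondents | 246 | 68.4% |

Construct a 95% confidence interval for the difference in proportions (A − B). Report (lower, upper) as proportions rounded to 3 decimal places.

SE₁ = √(p̂₁(1−p̂₁)/n₁) = √(0.7960·0.2040/843) = 0.01388; SE₂ = √(0.6840·0.3160/246) = 0.02964.
Independent samples: SE of the difference = √(SE₁² + SE₂²) = √(0.0001926544 + 0.0008785296) = 0.03273.
z* for 95% confidence is 1.960, so the margin of error is 1.960 × 0.03273 = 0.06415.
Point estimate p̂₁ − p̂₂ = 0.7960 − 0.6840 = 0.1120.
0.1120 ± 0.06415 → (0.048, 0.176).

(0.048, 0.176)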